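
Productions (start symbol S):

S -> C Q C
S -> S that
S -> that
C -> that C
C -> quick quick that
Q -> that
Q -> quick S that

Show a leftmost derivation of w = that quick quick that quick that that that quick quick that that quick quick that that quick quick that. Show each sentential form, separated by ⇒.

S ⇒ C Q C ⇒ that C Q C ⇒ that quick quick that Q C ⇒ that quick quick that quick S that C ⇒ that quick quick that quick C Q C that C ⇒ that quick quick that quick that C Q C that C ⇒ that quick quick that quick that that C Q C that C ⇒ that quick quick that quick that that that C Q C that C ⇒ that quick quick that quick that that that quick quick that Q C that C ⇒ that quick quick that quick that that that quick quick that that C that C ⇒ that quick quick that quick that that that quick quick that that quick quick that that C ⇒ that quick quick that quick that that that quick quick that that quick quick that that quick quick that

S ⇒ C Q C   [S -> C Q C]
C Q C ⇒ that C Q C   [C -> that C]
that C Q C ⇒ that quick quick that Q C   [C -> quick quick that]
that quick quick that Q C ⇒ that quick quick that quick S that C   [Q -> quick S that]
that quick quick that quick S that C ⇒ that quick quick that quick C Q C that C   [S -> C Q C]
that quick quick that quick C Q C that C ⇒ that quick quick that quick that C Q C that C   [C -> that C]
that quick quick that quick that C Q C that C ⇒ that quick quick that quick that that C Q C that C   [C -> that C]
that quick quick that quick that that C Q C that C ⇒ that quick quick that quick that that that C Q C that C   [C -> that C]
that quick quick that quick that that that C Q C that C ⇒ that quick quick that quick that that that quick quick that Q C that C   [C -> quick quick that]
that quick quick that quick that that that quick quick that Q C that C ⇒ that quick quick that quick that that that quick quick that that C that C   [Q -> that]
that quick quick that quick that that that quick quick that that C that C ⇒ that quick quick that quick that that that quick quick that that quick quick that that C   [C -> quick quick that]
that quick quick that quick that that that quick quick that that quick quick that that C ⇒ that quick quick that quick that that that quick quick that that quick quick that that quick quick that   [C -> quick quick that]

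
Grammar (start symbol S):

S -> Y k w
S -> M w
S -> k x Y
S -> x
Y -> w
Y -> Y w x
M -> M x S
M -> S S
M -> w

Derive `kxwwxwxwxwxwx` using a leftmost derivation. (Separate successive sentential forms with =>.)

S => kxY   [S -> k x Y]
kxY => kxYwx   [Y -> Y w x]
kxYwx => kxYwxwx   [Y -> Y w x]
kxYwxwx => kxYwxwxwx   [Y -> Y w x]
kxYwxwxwx => kxYwxwxwxwx   [Y -> Y w x]
kxYwxwxwxwx => kxYwxwxwxwxwx   [Y -> Y w x]
kxYwxwxwxwxwx => kxwwxwxwxwxwx   [Y -> w]

S => kxY => kxYwx => kxYwxwx => kxYwxwxwx => kxYwxwxwxwx => kxYwxwxwxwxwx => kxwwxwxwxwxwx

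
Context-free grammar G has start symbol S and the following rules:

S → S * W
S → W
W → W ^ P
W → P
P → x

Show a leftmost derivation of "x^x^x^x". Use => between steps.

S => W => W^P => W^P^P => W^P^P^P => P^P^P^P => x^P^P^P => x^x^P^P => x^x^x^P => x^x^x^x

S => W   [S → W]
W => W^P   [W → W ^ P]
W^P => W^P^P   [W → W ^ P]
W^P^P => W^P^P^P   [W → W ^ P]
W^P^P^P => P^P^P^P   [W → P]
P^P^P^P => x^P^P^P   [P → x]
x^P^P^P => x^x^P^P   [P → x]
x^x^P^P => x^x^x^P   [P → x]
x^x^x^P => x^x^x^x   [P → x]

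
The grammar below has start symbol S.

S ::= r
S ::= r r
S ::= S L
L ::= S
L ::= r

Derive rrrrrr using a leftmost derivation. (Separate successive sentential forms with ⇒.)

S ⇒ SL ⇒ SLL ⇒ rLL ⇒ rSL ⇒ rSLL ⇒ rrrLL ⇒ rrrSL ⇒ rrrrrL ⇒ rrrrrr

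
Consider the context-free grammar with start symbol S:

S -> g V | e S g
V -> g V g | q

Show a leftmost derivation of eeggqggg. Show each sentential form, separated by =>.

S => eSg => eeSgg => eegVgg => eeggVggg => eeggqggg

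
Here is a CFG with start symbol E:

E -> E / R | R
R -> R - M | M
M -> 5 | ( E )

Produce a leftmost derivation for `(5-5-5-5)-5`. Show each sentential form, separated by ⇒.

E ⇒ R ⇒ R-M ⇒ M-M ⇒ (E)-M ⇒ (R)-M ⇒ (R-M)-M ⇒ (R-M-M)-M ⇒ (R-M-M-M)-M ⇒ (M-M-M-M)-M ⇒ (5-M-M-M)-M ⇒ (5-5-M-M)-M ⇒ (5-5-5-M)-M ⇒ (5-5-5-5)-M ⇒ (5-5-5-5)-5

E ⇒ R   [E -> R]
R ⇒ R-M   [R -> R - M]
R-M ⇒ M-M   [R -> M]
M-M ⇒ (E)-M   [M -> ( E )]
(E)-M ⇒ (R)-M   [E -> R]
(R)-M ⇒ (R-M)-M   [R -> R - M]
(R-M)-M ⇒ (R-M-M)-M   [R -> R - M]
(R-M-M)-M ⇒ (R-M-M-M)-M   [R -> R - M]
(R-M-M-M)-M ⇒ (M-M-M-M)-M   [R -> M]
(M-M-M-M)-M ⇒ (5-M-M-M)-M   [M -> 5]
(5-M-M-M)-M ⇒ (5-5-M-M)-M   [M -> 5]
(5-5-M-M)-M ⇒ (5-5-5-M)-M   [M -> 5]
(5-5-5-M)-M ⇒ (5-5-5-5)-M   [M -> 5]
(5-5-5-5)-M ⇒ (5-5-5-5)-5   [M -> 5]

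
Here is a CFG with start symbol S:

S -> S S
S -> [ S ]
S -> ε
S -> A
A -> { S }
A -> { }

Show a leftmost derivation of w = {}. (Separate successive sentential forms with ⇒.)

S ⇒ SS ⇒ SSS ⇒ SSSS ⇒ SSSSS ⇒ ASSSS ⇒ {}SSSS ⇒ {}SSS ⇒ {}SS ⇒ {}S ⇒ {}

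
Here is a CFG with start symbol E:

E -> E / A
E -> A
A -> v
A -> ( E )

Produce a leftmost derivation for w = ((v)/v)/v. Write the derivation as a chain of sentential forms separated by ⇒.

E ⇒ E/A   [E -> E / A]
E/A ⇒ A/A   [E -> A]
A/A ⇒ (E)/A   [A -> ( E )]
(E)/A ⇒ (E/A)/A   [E -> E / A]
(E/A)/A ⇒ (A/A)/A   [E -> A]
(A/A)/A ⇒ ((E)/A)/A   [A -> ( E )]
((E)/A)/A ⇒ ((A)/A)/A   [E -> A]
((A)/A)/A ⇒ ((v)/A)/A   [A -> v]
((v)/A)/A ⇒ ((v)/v)/A   [A -> v]
((v)/v)/A ⇒ ((v)/v)/v   [A -> v]

E⇒E/A⇒A/A⇒(E)/A⇒(E/A)/A⇒(A/A)/A⇒((E)/A)/A⇒((A)/A)/A⇒((v)/A)/A⇒((v)/v)/A⇒((v)/v)/v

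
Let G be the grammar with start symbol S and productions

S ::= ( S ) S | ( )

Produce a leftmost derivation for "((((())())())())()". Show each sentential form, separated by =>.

S=>(S)S=>((S)S)S=>(((S)S)S)S=>((((S)S)S)S)S=>((((())S)S)S)S=>((((())())S)S)S=>((((())())())S)S=>((((())())())())S=>((((())())())())()

S => (S)S   [S ::= ( S ) S]
(S)S => ((S)S)S   [S ::= ( S ) S]
((S)S)S => (((S)S)S)S   [S ::= ( S ) S]
(((S)S)S)S => ((((S)S)S)S)S   [S ::= ( S ) S]
((((S)S)S)S)S => ((((())S)S)S)S   [S ::= ( )]
((((())S)S)S)S => ((((())())S)S)S   [S ::= ( )]
((((())())S)S)S => ((((())())())S)S   [S ::= ( )]
((((())())())S)S => ((((())())())())S   [S ::= ( )]
((((())())())())S => ((((())())())())()   [S ::= ( )]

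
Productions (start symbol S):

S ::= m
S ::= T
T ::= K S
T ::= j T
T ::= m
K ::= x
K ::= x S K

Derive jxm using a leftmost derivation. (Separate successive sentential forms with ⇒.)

S ⇒ T   [S ::= T]
T ⇒ jT   [T ::= j T]
jT ⇒ jKS   [T ::= K S]
jKS ⇒ jxS   [K ::= x]
jxS ⇒ jxm   [S ::= m]

S ⇒ T ⇒ jT ⇒ jKS ⇒ jxS ⇒ jxm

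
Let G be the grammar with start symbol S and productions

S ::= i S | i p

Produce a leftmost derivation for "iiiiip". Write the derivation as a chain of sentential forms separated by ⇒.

S ⇒ iS   [S ::= i S]
iS ⇒ iiS   [S ::= i S]
iiS ⇒ iiiS   [S ::= i S]
iiiS ⇒ iiiiS   [S ::= i S]
iiiiS ⇒ iiiiip   [S ::= i p]

S ⇒ iS ⇒ iiS ⇒ iiiS ⇒ iiiiS ⇒ iiiiip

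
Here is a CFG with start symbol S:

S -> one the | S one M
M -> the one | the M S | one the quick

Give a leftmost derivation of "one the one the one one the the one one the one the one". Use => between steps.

S => S one M => S one M one M => S one M one M one M => one the one M one M one M => one the one the one one M one M => one the one the one one the M S one M => one the one the one one the the one S one M => one the one the one one the the one one the one M => one the one the one one the the one one the one the one

S => S one M   [S -> S one M]
S one M => S one M one M   [S -> S one M]
S one M one M => S one M one M one M   [S -> S one M]
S one M one M one M => one the one M one M one M   [S -> one the]
one the one M one M one M => one the one the one one M one M   [M -> the one]
one the one the one one M one M => one the one the one one the M S one M   [M -> the M S]
one the one the one one the M S one M => one the one the one one the the one S one M   [M -> the one]
one the one the one one the the one S one M => one the one the one one the the one one the one M   [S -> one the]
one the one the one one the the one one the one M => one the one the one one the the one one the one the one   [M -> the one]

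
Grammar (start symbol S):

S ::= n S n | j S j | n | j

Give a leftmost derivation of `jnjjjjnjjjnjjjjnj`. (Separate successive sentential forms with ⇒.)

S ⇒ jSj   [S ::= j S j]
jSj ⇒ jnSnj   [S ::= n S n]
jnSnj ⇒ jnjSjnj   [S ::= j S j]
jnjSjnj ⇒ jnjjSjjnj   [S ::= j S j]
jnjjSjjnj ⇒ jnjjjSjjjnj   [S ::= j S j]
jnjjjSjjjnj ⇒ jnjjjjSjjjjnj   [S ::= j S j]
jnjjjjSjjjjnj ⇒ jnjjjjnSnjjjjnj   [S ::= n S n]
jnjjjjnSnjjjjnj ⇒ jnjjjjnjSjnjjjjnj   [S ::= j S j]
jnjjjjnjSjnjjjjnj ⇒ jnjjjjnjjjnjjjjnj   [S ::= j]

S⇒jSj⇒jnSnj⇒jnjSjnj⇒jnjjSjjnj⇒jnjjjSjjjnj⇒jnjjjjSjjjjnj⇒jnjjjjnSnjjjjnj⇒jnjjjjnjSjnjjjjnj⇒jnjjjjnjjjnjjjjnj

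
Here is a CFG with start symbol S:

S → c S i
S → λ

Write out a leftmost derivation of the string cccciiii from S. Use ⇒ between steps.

S ⇒ cSi   [S → c S i]
cSi ⇒ ccSii   [S → c S i]
ccSii ⇒ cccSiii   [S → c S i]
cccSiii ⇒ ccccSiiii   [S → c S i]
ccccSiiii ⇒ cccciiii   [S → λ]

S⇒cSi⇒ccSii⇒cccSiii⇒ccccSiiii⇒cccciiii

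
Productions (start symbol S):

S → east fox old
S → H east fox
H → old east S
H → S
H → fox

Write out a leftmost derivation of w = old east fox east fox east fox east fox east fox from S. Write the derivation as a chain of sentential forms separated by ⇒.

S ⇒ H east fox ⇒ S east fox ⇒ H east fox east fox ⇒ S east fox east fox ⇒ H east fox east fox east fox ⇒ old east S east fox east fox east fox ⇒ old east H east fox east fox east fox east fox ⇒ old east fox east fox east fox east fox east fox

S ⇒ H east fox   [S → H east fox]
H east fox ⇒ S east fox   [H → S]
S east fox ⇒ H east fox east fox   [S → H east fox]
H east fox east fox ⇒ S east fox east fox   [H → S]
S east fox east fox ⇒ H east fox east fox east fox   [S → H east fox]
H east fox east fox east fox ⇒ old east S east fox east fox east fox   [H → old east S]
old east S east fox east fox east fox ⇒ old east H east fox east fox east fox east fox   [S → H east fox]
old east H east fox east fox east fox east fox ⇒ old east fox east fox east fox east fox east fox   [H → fox]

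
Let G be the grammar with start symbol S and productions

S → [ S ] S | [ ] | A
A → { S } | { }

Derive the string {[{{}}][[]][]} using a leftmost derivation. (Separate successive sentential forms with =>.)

S=>A=>{S}=>{[S]S}=>{[A]S}=>{[{S}]S}=>{[{A}]S}=>{[{{}}]S}=>{[{{}}][S]S}=>{[{{}}][[]]S}=>{[{{}}][[]][]}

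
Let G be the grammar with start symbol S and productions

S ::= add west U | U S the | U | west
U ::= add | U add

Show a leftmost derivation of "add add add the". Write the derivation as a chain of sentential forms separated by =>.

S => U S the => U add S the => add add S the => add add U the => add add add the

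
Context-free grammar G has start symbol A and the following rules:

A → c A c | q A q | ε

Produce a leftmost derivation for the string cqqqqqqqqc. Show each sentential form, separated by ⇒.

A⇒cAc⇒cqAqc⇒cqqAqqc⇒cqqqAqqqc⇒cqqqqAqqqqc⇒cqqqqqqqqc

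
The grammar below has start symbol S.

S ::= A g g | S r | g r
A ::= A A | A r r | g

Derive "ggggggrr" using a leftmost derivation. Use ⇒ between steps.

S⇒Sr⇒Srr⇒Aggrr⇒AAggrr⇒AAAggrr⇒gAAggrr⇒gAAAggrr⇒ggAAggrr⇒gggAggrr⇒ggggggrr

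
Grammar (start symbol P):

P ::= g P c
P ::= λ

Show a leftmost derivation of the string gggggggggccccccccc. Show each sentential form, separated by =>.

P => gPc => ggPcc => gggPccc => ggggPcccc => gggggPccccc => ggggggPcccccc => gggggggPccccccc => ggggggggPcccccccc => gggggggggPccccccccc => gggggggggccccccccc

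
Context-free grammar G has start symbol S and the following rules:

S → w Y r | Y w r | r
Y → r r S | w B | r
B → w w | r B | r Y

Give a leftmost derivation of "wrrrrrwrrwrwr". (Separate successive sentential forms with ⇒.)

S ⇒ Ywr   [S → Y w r]
Ywr ⇒ wBwr   [Y → w B]
wBwr ⇒ wrYwr   [B → r Y]
wrYwr ⇒ wrrrSwr   [Y → r r S]
wrrrSwr ⇒ wrrrYwrwr   [S → Y w r]
wrrrYwrwr ⇒ wrrrrrSwrwr   [Y → r r S]
wrrrrrSwrwr ⇒ wrrrrrwYrwrwr   [S → w Y r]
wrrrrrwYrwrwr ⇒ wrrrrrwrrwrwr   [Y → r]

S ⇒ Ywr ⇒ wBwr ⇒ wrYwr ⇒ wrrrSwr ⇒ wrrrYwrwr ⇒ wrrrrrSwrwr ⇒ wrrrrrwYrwrwr ⇒ wrrrrrwrrwrwr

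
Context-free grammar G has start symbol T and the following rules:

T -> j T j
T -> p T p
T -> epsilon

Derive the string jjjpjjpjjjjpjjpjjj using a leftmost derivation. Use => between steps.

T => jTj   [T -> j T j]
jTj => jjTjj   [T -> j T j]
jjTjj => jjjTjjj   [T -> j T j]
jjjTjjj => jjjpTpjjj   [T -> p T p]
jjjpTpjjj => jjjpjTjpjjj   [T -> j T j]
jjjpjTjpjjj => jjjpjjTjjpjjj   [T -> j T j]
jjjpjjTjjpjjj => jjjpjjpTpjjpjjj   [T -> p T p]
jjjpjjpTpjjpjjj => jjjpjjpjTjpjjpjjj   [T -> j T j]
jjjpjjpjTjpjjpjjj => jjjpjjpjjTjjpjjpjjj   [T -> j T j]
jjjpjjpjjTjjpjjpjjj => jjjpjjpjjjjpjjpjjj   [T -> epsilon]

T => jTj => jjTjj => jjjTjjj => jjjpTpjjj => jjjpjTjpjjj => jjjpjjTjjpjjj => jjjpjjpTpjjpjjj => jjjpjjpjTjpjjpjjj => jjjpjjpjjTjjpjjpjjj => jjjpjjpjjjjpjjpjjj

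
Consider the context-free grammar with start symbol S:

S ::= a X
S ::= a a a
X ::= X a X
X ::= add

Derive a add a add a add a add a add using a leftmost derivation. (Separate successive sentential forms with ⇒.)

S ⇒ a X ⇒ a X a X ⇒ a add a X ⇒ a add a X a X ⇒ a add a add a X ⇒ a add a add a X a X ⇒ a add a add a X a X a X ⇒ a add a add a add a X a X ⇒ a add a add a add a add a X ⇒ a add a add a add a add a add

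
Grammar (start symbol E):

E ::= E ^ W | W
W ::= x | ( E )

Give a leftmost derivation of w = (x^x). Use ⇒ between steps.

E ⇒ W   [E ::= W]
W ⇒ (E)   [W ::= ( E )]
(E) ⇒ (E^W)   [E ::= E ^ W]
(E^W) ⇒ (W^W)   [E ::= W]
(W^W) ⇒ (x^W)   [W ::= x]
(x^W) ⇒ (x^x)   [W ::= x]

E⇒W⇒(E)⇒(E^W)⇒(W^W)⇒(x^W)⇒(x^x)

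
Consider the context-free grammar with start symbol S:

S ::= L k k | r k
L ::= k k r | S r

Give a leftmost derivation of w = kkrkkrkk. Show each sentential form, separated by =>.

S=>Lkk=>Srkk=>Lkkrkk=>kkrkkrkk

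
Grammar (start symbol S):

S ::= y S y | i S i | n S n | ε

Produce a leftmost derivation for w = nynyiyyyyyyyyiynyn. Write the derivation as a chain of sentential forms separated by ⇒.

S ⇒ nSn ⇒ nySyn ⇒ nynSnyn ⇒ nynySynyn ⇒ nynyiSiynyn ⇒ nynyiySyiynyn ⇒ nynyiyySyyiynyn ⇒ nynyiyyySyyyiynyn ⇒ nynyiyyyySyyyyiynyn ⇒ nynyiyyyyyyyyiynyn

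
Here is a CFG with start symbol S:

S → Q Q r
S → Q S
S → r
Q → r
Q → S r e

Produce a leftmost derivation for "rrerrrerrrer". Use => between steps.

S => QS => SreS => QQrreS => SreQrreS => QQrreQrreS => SreQrreQrreS => rreQrreQrreS => rrerrreQrreS => rrerrrerrreS => rrerrrerrrer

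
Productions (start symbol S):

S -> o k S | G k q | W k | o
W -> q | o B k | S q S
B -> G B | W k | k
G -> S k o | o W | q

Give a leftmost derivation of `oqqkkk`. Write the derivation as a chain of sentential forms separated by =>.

S => Wk   [S -> W k]
Wk => oBkk   [W -> o B k]
oBkk => oGBkk   [B -> G B]
oGBkk => oqBkk   [G -> q]
oqBkk => oqWkkk   [B -> W k]
oqWkkk => oqqkkk   [W -> q]

S => Wk => oBkk => oGBkk => oqBkk => oqWkkk => oqqkkk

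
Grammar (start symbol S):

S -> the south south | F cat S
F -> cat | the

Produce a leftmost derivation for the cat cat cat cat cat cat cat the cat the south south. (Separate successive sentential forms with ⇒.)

S ⇒ F cat S   [S -> F cat S]
F cat S ⇒ the cat S   [F -> the]
the cat S ⇒ the cat F cat S   [S -> F cat S]
the cat F cat S ⇒ the cat cat cat S   [F -> cat]
the cat cat cat S ⇒ the cat cat cat F cat S   [S -> F cat S]
the cat cat cat F cat S ⇒ the cat cat cat cat cat S   [F -> cat]
the cat cat cat cat cat S ⇒ the cat cat cat cat cat F cat S   [S -> F cat S]
the cat cat cat cat cat F cat S ⇒ the cat cat cat cat cat cat cat S   [F -> cat]
the cat cat cat cat cat cat cat S ⇒ the cat cat cat cat cat cat cat F cat S   [S -> F cat S]
the cat cat cat cat cat cat cat F cat S ⇒ the cat cat cat cat cat cat cat the cat S   [F -> the]
the cat cat cat cat cat cat cat the cat S ⇒ the cat cat cat cat cat cat cat the cat the south south   [S -> the south south]

S ⇒ F cat S ⇒ the cat S ⇒ the cat F cat S ⇒ the cat cat cat S ⇒ the cat cat cat F cat S ⇒ the cat cat cat cat cat S ⇒ the cat cat cat cat cat F cat S ⇒ the cat cat cat cat cat cat cat S ⇒ the cat cat cat cat cat cat cat F cat S ⇒ the cat cat cat cat cat cat cat the cat S ⇒ the cat cat cat cat cat cat cat the cat the south south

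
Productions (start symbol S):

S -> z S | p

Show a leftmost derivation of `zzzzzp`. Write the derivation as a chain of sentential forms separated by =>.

S => zS   [S -> z S]
zS => zzS   [S -> z S]
zzS => zzzS   [S -> z S]
zzzS => zzzzS   [S -> z S]
zzzzS => zzzzzS   [S -> z S]
zzzzzS => zzzzzp   [S -> p]

S => zS => zzS => zzzS => zzzzS => zzzzzS => zzzzzp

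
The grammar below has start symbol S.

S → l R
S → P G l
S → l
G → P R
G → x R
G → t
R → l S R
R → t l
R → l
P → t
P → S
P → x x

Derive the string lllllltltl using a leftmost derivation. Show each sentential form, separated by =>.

S => PGl   [S → P G l]
PGl => SGl   [P → S]
SGl => lRGl   [S → l R]
lRGl => llSRGl   [R → l S R]
llSRGl => lllRRGl   [S → l R]
lllRRGl => llllSRRGl   [R → l S R]
llllSRRGl => lllllRRGl   [S → l]
lllllRRGl => llllllRGl   [R → l]
llllllRGl => lllllltlGl   [R → t l]
lllllltlGl => lllllltltl   [G → t]

S => PGl => SGl => lRGl => llSRGl => lllRRGl => llllSRRGl => lllllRRGl => llllllRGl => lllllltlGl => lllllltltl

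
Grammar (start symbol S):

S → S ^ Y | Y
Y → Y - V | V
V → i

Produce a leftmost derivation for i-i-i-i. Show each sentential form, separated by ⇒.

S ⇒ Y   [S → Y]
Y ⇒ Y-V   [Y → Y - V]
Y-V ⇒ Y-V-V   [Y → Y - V]
Y-V-V ⇒ Y-V-V-V   [Y → Y - V]
Y-V-V-V ⇒ V-V-V-V   [Y → V]
V-V-V-V ⇒ i-V-V-V   [V → i]
i-V-V-V ⇒ i-i-V-V   [V → i]
i-i-V-V ⇒ i-i-i-V   [V → i]
i-i-i-V ⇒ i-i-i-i   [V → i]

S ⇒ Y ⇒ Y-V ⇒ Y-V-V ⇒ Y-V-V-V ⇒ V-V-V-V ⇒ i-V-V-V ⇒ i-i-V-V ⇒ i-i-i-V ⇒ i-i-i-i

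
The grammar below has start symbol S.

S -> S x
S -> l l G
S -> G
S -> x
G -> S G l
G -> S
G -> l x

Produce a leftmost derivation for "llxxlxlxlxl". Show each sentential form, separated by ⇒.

S⇒llG⇒llSGl⇒llSxGl⇒llGxGl⇒llSGlxGl⇒llSxGlxGl⇒llxxGlxGl⇒llxxlxlxGl⇒llxxlxlxlxl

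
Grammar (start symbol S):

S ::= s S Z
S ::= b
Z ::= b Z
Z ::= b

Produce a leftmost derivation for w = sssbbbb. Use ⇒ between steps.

S⇒sSZ⇒ssSZZ⇒sssSZZZ⇒sssbZZZ⇒sssbbZZ⇒sssbbbZ⇒sssbbbb

S ⇒ sSZ   [S ::= s S Z]
sSZ ⇒ ssSZZ   [S ::= s S Z]
ssSZZ ⇒ sssSZZZ   [S ::= s S Z]
sssSZZZ ⇒ sssbZZZ   [S ::= b]
sssbZZZ ⇒ sssbbZZ   [Z ::= b]
sssbbZZ ⇒ sssbbbZ   [Z ::= b]
sssbbbZ ⇒ sssbbbb   [Z ::= b]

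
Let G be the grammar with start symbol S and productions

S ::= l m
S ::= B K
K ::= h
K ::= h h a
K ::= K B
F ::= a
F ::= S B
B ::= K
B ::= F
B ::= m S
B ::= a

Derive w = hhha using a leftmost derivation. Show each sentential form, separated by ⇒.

S ⇒ BK ⇒ KK ⇒ hK ⇒ hhha

S ⇒ BK   [S ::= B K]
BK ⇒ KK   [B ::= K]
KK ⇒ hK   [K ::= h]
hK ⇒ hhha   [K ::= h h a]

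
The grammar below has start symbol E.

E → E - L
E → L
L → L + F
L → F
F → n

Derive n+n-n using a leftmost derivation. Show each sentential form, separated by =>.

E => E-L => L-L => L+F-L => F+F-L => n+F-L => n+n-L => n+n-F => n+n-n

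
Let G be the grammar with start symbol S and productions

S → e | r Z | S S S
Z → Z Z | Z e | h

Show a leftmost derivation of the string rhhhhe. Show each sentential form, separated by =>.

S => rZ => rZe => rZZe => rZZZe => rZZZZe => rhZZZe => rhhZZe => rhhhZe => rhhhhe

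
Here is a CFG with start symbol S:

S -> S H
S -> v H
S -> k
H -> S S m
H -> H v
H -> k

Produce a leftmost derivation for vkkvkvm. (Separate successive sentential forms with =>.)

S => SH   [S -> S H]
SH => vHH   [S -> v H]
vHH => vkH   [H -> k]
vkH => vkSSm   [H -> S S m]
vkSSm => vkkSm   [S -> k]
vkkSm => vkkvHm   [S -> v H]
vkkvHm => vkkvHvm   [H -> H v]
vkkvHvm => vkkvkvm   [H -> k]

S => SH => vHH => vkH => vkSSm => vkkSm => vkkvHm => vkkvHvm => vkkvkvm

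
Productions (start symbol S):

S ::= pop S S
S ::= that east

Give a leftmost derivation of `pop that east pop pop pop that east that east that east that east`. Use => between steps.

S => pop S S => pop that east S => pop that east pop S S => pop that east pop pop S S S => pop that east pop pop pop S S S S => pop that east pop pop pop that east S S S => pop that east pop pop pop that east that east S S => pop that east pop pop pop that east that east that east S => pop that east pop pop pop that east that east that east that east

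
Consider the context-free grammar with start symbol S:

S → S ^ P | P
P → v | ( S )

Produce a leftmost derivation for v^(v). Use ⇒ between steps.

S⇒S^P⇒P^P⇒v^P⇒v^(S)⇒v^(P)⇒v^(v)

S ⇒ S^P   [S → S ^ P]
S^P ⇒ P^P   [S → P]
P^P ⇒ v^P   [P → v]
v^P ⇒ v^(S)   [P → ( S )]
v^(S) ⇒ v^(P)   [S → P]
v^(P) ⇒ v^(v)   [P → v]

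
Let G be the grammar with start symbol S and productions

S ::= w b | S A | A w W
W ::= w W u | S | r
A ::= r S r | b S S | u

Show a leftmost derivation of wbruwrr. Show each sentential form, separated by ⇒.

S ⇒ SA ⇒ wbA ⇒ wbrSr ⇒ wbrAwWr ⇒ wbruwWr ⇒ wbruwrr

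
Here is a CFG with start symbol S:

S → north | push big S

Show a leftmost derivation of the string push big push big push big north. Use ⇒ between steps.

S ⇒ push big S ⇒ push big push big S ⇒ push big push big push big S ⇒ push big push big push big north

S ⇒ push big S   [S → push big S]
push big S ⇒ push big push big S   [S → push big S]
push big push big S ⇒ push big push big push big S   [S → push big S]
push big push big push big S ⇒ push big push big push big north   [S → north]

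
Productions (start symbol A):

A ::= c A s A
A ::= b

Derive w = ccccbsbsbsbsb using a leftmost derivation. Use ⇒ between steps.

A ⇒ cAsA   [A ::= c A s A]
cAsA ⇒ ccAsAsA   [A ::= c A s A]
ccAsAsA ⇒ cccAsAsAsA   [A ::= c A s A]
cccAsAsAsA ⇒ ccccAsAsAsAsA   [A ::= c A s A]
ccccAsAsAsAsA ⇒ ccccbsAsAsAsA   [A ::= b]
ccccbsAsAsAsA ⇒ ccccbsbsAsAsA   [A ::= b]
ccccbsbsAsAsA ⇒ ccccbsbsbsAsA   [A ::= b]
ccccbsbsbsAsA ⇒ ccccbsbsbsbsA   [A ::= b]
ccccbsbsbsbsA ⇒ ccccbsbsbsbsb   [A ::= b]

A⇒cAsA⇒ccAsAsA⇒cccAsAsAsA⇒ccccAsAsAsAsA⇒ccccbsAsAsAsA⇒ccccbsbsAsAsA⇒ccccbsbsbsAsA⇒ccccbsbsbsbsA⇒ccccbsbsbsbsb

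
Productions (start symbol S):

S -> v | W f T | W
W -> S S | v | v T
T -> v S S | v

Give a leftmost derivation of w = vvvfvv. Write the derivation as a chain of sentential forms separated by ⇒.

S⇒W⇒SS⇒WfTS⇒SSfTS⇒WSfTS⇒vTSfTS⇒vvSfTS⇒vvvfTS⇒vvvfvS⇒vvvfvv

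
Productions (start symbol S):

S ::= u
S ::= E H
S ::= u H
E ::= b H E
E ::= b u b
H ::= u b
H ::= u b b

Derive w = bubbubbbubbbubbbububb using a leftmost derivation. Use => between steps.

S => EH   [S ::= E H]
EH => bHEH   [E ::= b H E]
bHEH => bubEH   [H ::= u b]
bubEH => bubbHEH   [E ::= b H E]
bubbHEH => bubbubbEH   [H ::= u b b]
bubbubbEH => bubbubbbHEH   [E ::= b H E]
bubbubbbHEH => bubbubbbubbEH   [H ::= u b b]
bubbubbbubbEH => bubbubbbubbbHEH   [E ::= b H E]
bubbubbbubbbHEH => bubbubbbubbbubbEH   [H ::= u b b]
bubbubbbubbbubbEH => bubbubbbubbbubbbubH   [E ::= b u b]
bubbubbbubbbubbbubH => bubbubbbubbbubbbububb   [H ::= u b b]

S => EH => bHEH => bubEH => bubbHEH => bubbubbEH => bubbubbbHEH => bubbubbbubbEH => bubbubbbubbbHEH => bubbubbbubbbubbEH => bubbubbbubbbubbbubH => bubbubbbubbbubbbububb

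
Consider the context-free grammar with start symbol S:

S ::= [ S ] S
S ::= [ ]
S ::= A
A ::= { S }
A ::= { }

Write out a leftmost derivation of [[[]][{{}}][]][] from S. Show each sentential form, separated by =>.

S => [S]S   [S ::= [ S ] S]
[S]S => [[S]S]S   [S ::= [ S ] S]
[[S]S]S => [[[]]S]S   [S ::= [ ]]
[[[]]S]S => [[[]][S]S]S   [S ::= [ S ] S]
[[[]][S]S]S => [[[]][A]S]S   [S ::= A]
[[[]][A]S]S => [[[]][{S}]S]S   [A ::= { S }]
[[[]][{S}]S]S => [[[]][{A}]S]S   [S ::= A]
[[[]][{A}]S]S => [[[]][{{}}]S]S   [A ::= { }]
[[[]][{{}}]S]S => [[[]][{{}}][]]S   [S ::= [ ]]
[[[]][{{}}][]]S => [[[]][{{}}][]][]   [S ::= [ ]]

S=>[S]S=>[[S]S]S=>[[[]]S]S=>[[[]][S]S]S=>[[[]][A]S]S=>[[[]][{S}]S]S=>[[[]][{A}]S]S=>[[[]][{{}}]S]S=>[[[]][{{}}][]]S=>[[[]][{{}}][]][]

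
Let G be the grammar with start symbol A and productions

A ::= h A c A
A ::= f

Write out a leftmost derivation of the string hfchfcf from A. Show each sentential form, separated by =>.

A=>hAcA=>hfcA=>hfchAcA=>hfchfcA=>hfchfcf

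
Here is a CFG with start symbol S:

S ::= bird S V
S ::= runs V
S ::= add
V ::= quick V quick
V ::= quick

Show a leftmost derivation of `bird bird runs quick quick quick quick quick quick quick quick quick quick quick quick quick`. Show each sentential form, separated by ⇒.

S ⇒ bird S V ⇒ bird bird S V V ⇒ bird bird runs V V V ⇒ bird bird runs quick V quick V V ⇒ bird bird runs quick quick quick V V ⇒ bird bird runs quick quick quick quick V quick V ⇒ bird bird runs quick quick quick quick quick V quick quick V ⇒ bird bird runs quick quick quick quick quick quick quick quick V ⇒ bird bird runs quick quick quick quick quick quick quick quick quick V quick ⇒ bird bird runs quick quick quick quick quick quick quick quick quick quick V quick quick ⇒ bird bird runs quick quick quick quick quick quick quick quick quick quick quick quick quick

S ⇒ bird S V   [S ::= bird S V]
bird S V ⇒ bird bird S V V   [S ::= bird S V]
bird bird S V V ⇒ bird bird runs V V V   [S ::= runs V]
bird bird runs V V V ⇒ bird bird runs quick V quick V V   [V ::= quick V quick]
bird bird runs quick V quick V V ⇒ bird bird runs quick quick quick V V   [V ::= quick]
bird bird runs quick quick quick V V ⇒ bird bird runs quick quick quick quick V quick V   [V ::= quick V quick]
bird bird runs quick quick quick quick V quick V ⇒ bird bird runs quick quick quick quick quick V quick quick V   [V ::= quick V quick]
bird bird runs quick quick quick quick quick V quick quick V ⇒ bird bird runs quick quick quick quick quick quick quick quick V   [V ::= quick]
bird bird runs quick quick quick quick quick quick quick quick V ⇒ bird bird runs quick quick quick quick quick quick quick quick quick V quick   [V ::= quick V quick]
bird bird runs quick quick quick quick quick quick quick quick quick V quick ⇒ bird bird runs quick quick quick quick quick quick quick quick quick quick V quick quick   [V ::= quick V quick]
bird bird runs quick quick quick quick quick quick quick quick quick quick V quick quick ⇒ bird bird runs quick quick quick quick quick quick quick quick quick quick quick quick quick   [V ::= quick]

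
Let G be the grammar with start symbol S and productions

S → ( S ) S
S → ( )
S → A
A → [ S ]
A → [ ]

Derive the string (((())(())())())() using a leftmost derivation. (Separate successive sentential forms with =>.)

S => (S)S => ((S)S)S => (((S)S)S)S => (((())S)S)S => (((())(S)S)S)S => (((())(())S)S)S => (((())(())())S)S => (((())(())())())S => (((())(())())())()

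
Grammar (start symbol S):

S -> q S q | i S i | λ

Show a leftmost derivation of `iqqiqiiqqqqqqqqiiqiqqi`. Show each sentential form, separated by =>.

S=>iSi=>iqSqi=>iqqSqqi=>iqqiSiqqi=>iqqiqSqiqqi=>iqqiqiSiqiqqi=>iqqiqiiSiiqiqqi=>iqqiqiiqSqiiqiqqi=>iqqiqiiqqSqqiiqiqqi=>iqqiqiiqqqSqqqiiqiqqi=>iqqiqiiqqqqSqqqqiiqiqqi=>iqqiqiiqqqqqqqqiiqiqqi

S => iSi   [S -> i S i]
iSi => iqSqi   [S -> q S q]
iqSqi => iqqSqqi   [S -> q S q]
iqqSqqi => iqqiSiqqi   [S -> i S i]
iqqiSiqqi => iqqiqSqiqqi   [S -> q S q]
iqqiqSqiqqi => iqqiqiSiqiqqi   [S -> i S i]
iqqiqiSiqiqqi => iqqiqiiSiiqiqqi   [S -> i S i]
iqqiqiiSiiqiqqi => iqqiqiiqSqiiqiqqi   [S -> q S q]
iqqiqiiqSqiiqiqqi => iqqiqiiqqSqqiiqiqqi   [S -> q S q]
iqqiqiiqqSqqiiqiqqi => iqqiqiiqqqSqqqiiqiqqi   [S -> q S q]
iqqiqiiqqqSqqqiiqiqqi => iqqiqiiqqqqSqqqqiiqiqqi   [S -> q S q]
iqqiqiiqqqqSqqqqiiqiqqi => iqqiqiiqqqqqqqqiiqiqqi   [S -> λ]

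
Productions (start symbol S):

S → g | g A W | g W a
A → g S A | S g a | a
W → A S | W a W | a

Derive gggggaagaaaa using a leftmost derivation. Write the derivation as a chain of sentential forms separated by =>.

S => gAW   [S → g A W]
gAW => ggSAW   [A → g S A]
ggSAW => gggAWAW   [S → g A W]
gggAWAW => gggSgaWAW   [A → S g a]
gggSgaWAW => gggggaWAW   [S → g]
gggggaWAW => gggggaWaWAW   [W → W a W]
gggggaWaWAW => gggggaASaWAW   [W → A S]
gggggaASaWAW => gggggaaSaWAW   [A → a]
gggggaaSaWAW => gggggaagaWAW   [S → g]
gggggaagaWAW => gggggaagaaAW   [W → a]
gggggaagaaAW => gggggaagaaaW   [A → a]
gggggaagaaaW => gggggaagaaaa   [W → a]

S=>gAW=>ggSAW=>gggAWAW=>gggSgaWAW=>gggggaWAW=>gggggaWaWAW=>gggggaASaWAW=>gggggaaSaWAW=>gggggaagaWAW=>gggggaagaaAW=>gggggaagaaaW=>gggggaagaaaa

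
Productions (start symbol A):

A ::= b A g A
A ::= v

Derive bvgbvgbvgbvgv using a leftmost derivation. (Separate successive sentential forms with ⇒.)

A ⇒ bAgA ⇒ bvgA ⇒ bvgbAgA ⇒ bvgbvgA ⇒ bvgbvgbAgA ⇒ bvgbvgbvgA ⇒ bvgbvgbvgbAgA ⇒ bvgbvgbvgbvgA ⇒ bvgbvgbvgbvgv

A ⇒ bAgA   [A ::= b A g A]
bAgA ⇒ bvgA   [A ::= v]
bvgA ⇒ bvgbAgA   [A ::= b A g A]
bvgbAgA ⇒ bvgbvgA   [A ::= v]
bvgbvgA ⇒ bvgbvgbAgA   [A ::= b A g A]
bvgbvgbAgA ⇒ bvgbvgbvgA   [A ::= v]
bvgbvgbvgA ⇒ bvgbvgbvgbAgA   [A ::= b A g A]
bvgbvgbvgbAgA ⇒ bvgbvgbvgbvgA   [A ::= v]
bvgbvgbvgbvgA ⇒ bvgbvgbvgbvgv   [A ::= v]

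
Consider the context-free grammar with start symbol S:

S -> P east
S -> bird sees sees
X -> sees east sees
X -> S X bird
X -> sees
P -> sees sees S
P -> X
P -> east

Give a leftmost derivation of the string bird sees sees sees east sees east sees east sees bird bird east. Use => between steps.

S => P east   [S -> P east]
P east => X east   [P -> X]
X east => S X bird east   [X -> S X bird]
S X bird east => bird sees sees X bird east   [S -> bird sees sees]
bird sees sees X bird east => bird sees sees S X bird bird east   [X -> S X bird]
bird sees sees S X bird bird east => bird sees sees P east X bird bird east   [S -> P east]
bird sees sees P east X bird bird east => bird sees sees X east X bird bird east   [P -> X]
bird sees sees X east X bird bird east => bird sees sees sees east sees east X bird bird east   [X -> sees east sees]
bird sees sees sees east sees east X bird bird east => bird sees sees sees east sees east sees east sees bird bird east   [X -> sees east sees]

S => P east => X east => S X bird east => bird sees sees X bird east => bird sees sees S X bird bird east => bird sees sees P east X bird bird east => bird sees sees X east X bird bird east => bird sees sees sees east sees east X bird bird east => bird sees sees sees east sees east sees east sees bird bird east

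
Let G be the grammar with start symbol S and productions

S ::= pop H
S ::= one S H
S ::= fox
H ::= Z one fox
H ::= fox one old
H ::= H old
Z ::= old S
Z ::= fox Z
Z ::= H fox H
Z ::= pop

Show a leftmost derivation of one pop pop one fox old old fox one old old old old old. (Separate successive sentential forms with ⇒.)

S ⇒ one S H ⇒ one pop H H ⇒ one pop H old H ⇒ one pop H old old H ⇒ one pop Z one fox old old H ⇒ one pop pop one fox old old H ⇒ one pop pop one fox old old H old ⇒ one pop pop one fox old old H old old ⇒ one pop pop one fox old old H old old old ⇒ one pop pop one fox old old H old old old old ⇒ one pop pop one fox old old fox one old old old old old

S ⇒ one S H   [S ::= one S H]
one S H ⇒ one pop H H   [S ::= pop H]
one pop H H ⇒ one pop H old H   [H ::= H old]
one pop H old H ⇒ one pop H old old H   [H ::= H old]
one pop H old old H ⇒ one pop Z one fox old old H   [H ::= Z one fox]
one pop Z one fox old old H ⇒ one pop pop one fox old old H   [Z ::= pop]
one pop pop one fox old old H ⇒ one pop pop one fox old old H old   [H ::= H old]
one pop pop one fox old old H old ⇒ one pop pop one fox old old H old old   [H ::= H old]
one pop pop one fox old old H old old ⇒ one pop pop one fox old old H old old old   [H ::= H old]
one pop pop one fox old old H old old old ⇒ one pop pop one fox old old H old old old old   [H ::= H old]
one pop pop one fox old old H old old old old ⇒ one pop pop one fox old old fox one old old old old old   [H ::= fox one old]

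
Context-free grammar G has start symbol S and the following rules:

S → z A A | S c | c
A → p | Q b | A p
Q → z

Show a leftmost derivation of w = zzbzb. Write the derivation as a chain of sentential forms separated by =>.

S => zAA => zQbA => zzbA => zzbQb => zzbzb

S => zAA   [S → z A A]
zAA => zQbA   [A → Q b]
zQbA => zzbA   [Q → z]
zzbA => zzbQb   [A → Q b]
zzbQb => zzbzb   [Q → z]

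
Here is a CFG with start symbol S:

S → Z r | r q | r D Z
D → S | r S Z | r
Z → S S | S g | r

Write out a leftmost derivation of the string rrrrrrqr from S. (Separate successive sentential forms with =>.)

S => Zr   [S → Z r]
Zr => SSr   [Z → S S]
SSr => rDZSr   [S → r D Z]
rDZSr => rSZSr   [D → S]
rSZSr => rrDZZSr   [S → r D Z]
rrDZZSr => rrrZZSr   [D → r]
rrrZZSr => rrrrZSr   [Z → r]
rrrrZSr => rrrrrSr   [Z → r]
rrrrrSr => rrrrrrqr   [S → r q]

S => Zr => SSr => rDZSr => rSZSr => rrDZZSr => rrrZZSr => rrrrZSr => rrrrrSr => rrrrrrqr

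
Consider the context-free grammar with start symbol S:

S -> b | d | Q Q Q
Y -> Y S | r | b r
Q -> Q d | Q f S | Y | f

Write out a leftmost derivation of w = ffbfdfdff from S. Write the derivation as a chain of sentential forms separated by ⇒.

S ⇒ QQQ ⇒ QfSQQ ⇒ QfSfSQQ ⇒ QfSfSfSQQ ⇒ ffSfSfSQQ ⇒ ffbfSfSQQ ⇒ ffbfdfSQQ ⇒ ffbfdfdQQ ⇒ ffbfdfdfQ ⇒ ffbfdfdff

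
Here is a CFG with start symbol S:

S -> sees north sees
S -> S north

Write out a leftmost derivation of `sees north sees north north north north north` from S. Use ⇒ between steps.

S ⇒ S north ⇒ S north north ⇒ S north north north ⇒ S north north north north ⇒ S north north north north north ⇒ sees north sees north north north north north

S ⇒ S north   [S -> S north]
S north ⇒ S north north   [S -> S north]
S north north ⇒ S north north north   [S -> S north]
S north north north ⇒ S north north north north   [S -> S north]
S north north north north ⇒ S north north north north north   [S -> S north]
S north north north north north ⇒ sees north sees north north north north north   [S -> sees north sees]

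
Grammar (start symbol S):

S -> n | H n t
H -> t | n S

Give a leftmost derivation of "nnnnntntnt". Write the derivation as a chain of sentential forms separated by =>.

S => Hnt => nSnt => nHntnt => nnSntnt => nnHntntnt => nnnSntntnt => nnnnntntnt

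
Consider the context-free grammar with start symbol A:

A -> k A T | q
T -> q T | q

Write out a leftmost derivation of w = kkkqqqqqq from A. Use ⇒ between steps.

A ⇒ kAT ⇒ kkATT ⇒ kkkATTT ⇒ kkkqTTT ⇒ kkkqqTTT ⇒ kkkqqqTTT ⇒ kkkqqqqTT ⇒ kkkqqqqqT ⇒ kkkqqqqqq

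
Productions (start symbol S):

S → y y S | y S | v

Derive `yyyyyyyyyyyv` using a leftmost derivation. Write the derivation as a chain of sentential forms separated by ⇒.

S ⇒ yS ⇒ yyS ⇒ yyyyS ⇒ yyyyyS ⇒ yyyyyyyS ⇒ yyyyyyyyS ⇒ yyyyyyyyyyS ⇒ yyyyyyyyyyyS ⇒ yyyyyyyyyyyv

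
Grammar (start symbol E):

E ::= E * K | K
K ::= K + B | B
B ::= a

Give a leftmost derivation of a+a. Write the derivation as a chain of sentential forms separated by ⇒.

E ⇒ K ⇒ K+B ⇒ B+B ⇒ a+B ⇒ a+a

E ⇒ K   [E ::= K]
K ⇒ K+B   [K ::= K + B]
K+B ⇒ B+B   [K ::= B]
B+B ⇒ a+B   [B ::= a]
a+B ⇒ a+a   [B ::= a]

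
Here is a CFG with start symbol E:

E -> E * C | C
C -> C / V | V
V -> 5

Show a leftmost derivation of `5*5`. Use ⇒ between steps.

E ⇒ E*C   [E -> E * C]
E*C ⇒ C*C   [E -> C]
C*C ⇒ V*C   [C -> V]
V*C ⇒ 5*C   [V -> 5]
5*C ⇒ 5*V   [C -> V]
5*V ⇒ 5*5   [V -> 5]

E ⇒ E*C ⇒ C*C ⇒ V*C ⇒ 5*C ⇒ 5*V ⇒ 5*5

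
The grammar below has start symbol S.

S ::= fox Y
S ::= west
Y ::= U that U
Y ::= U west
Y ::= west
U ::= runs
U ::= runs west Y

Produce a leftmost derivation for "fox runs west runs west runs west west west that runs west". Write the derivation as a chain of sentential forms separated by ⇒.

S ⇒ fox Y ⇒ fox U west ⇒ fox runs west Y west ⇒ fox runs west U that U west ⇒ fox runs west runs west Y that U west ⇒ fox runs west runs west U west that U west ⇒ fox runs west runs west runs west Y west that U west ⇒ fox runs west runs west runs west west west that U west ⇒ fox runs west runs west runs west west west that runs west

S ⇒ fox Y   [S ::= fox Y]
fox Y ⇒ fox U west   [Y ::= U west]
fox U west ⇒ fox runs west Y west   [U ::= runs west Y]
fox runs west Y west ⇒ fox runs west U that U west   [Y ::= U that U]
fox runs west U that U west ⇒ fox runs west runs west Y that U west   [U ::= runs west Y]
fox runs west runs west Y that U west ⇒ fox runs west runs west U west that U west   [Y ::= U west]
fox runs west runs west U west that U west ⇒ fox runs west runs west runs west Y west that U west   [U ::= runs west Y]
fox runs west runs west runs west Y west that U west ⇒ fox runs west runs west runs west west west that U west   [Y ::= west]
fox runs west runs west runs west west west that U west ⇒ fox runs west runs west runs west west west that runs west   [U ::= runs]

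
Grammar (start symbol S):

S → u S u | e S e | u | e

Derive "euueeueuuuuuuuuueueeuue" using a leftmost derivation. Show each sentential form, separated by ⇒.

S ⇒ eSe   [S → e S e]
eSe ⇒ euSue   [S → u S u]
euSue ⇒ euuSuue   [S → u S u]
euuSuue ⇒ euueSeuue   [S → e S e]
euueSeuue ⇒ euueeSeeuue   [S → e S e]
euueeSeeuue ⇒ euueeuSueeuue   [S → u S u]
euueeuSueeuue ⇒ euueeueSeueeuue   [S → e S e]
euueeueSeueeuue ⇒ euueeueuSueueeuue   [S → u S u]
euueeueuSueueeuue ⇒ euueeueuuSuueueeuue   [S → u S u]
euueeueuuSuueueeuue ⇒ euueeueuuuSuuueueeuue   [S → u S u]
euueeueuuuSuuueueeuue ⇒ euueeueuuuuSuuuueueeuue   [S → u S u]
euueeueuuuuSuuuueueeuue ⇒ euueeueuuuuuuuuueueeuue   [S → u]

S⇒eSe⇒euSue⇒euuSuue⇒euueSeuue⇒euueeSeeuue⇒euueeuSueeuue⇒euueeueSeueeuue⇒euueeueuSueueeuue⇒euueeueuuSuueueeuue⇒euueeueuuuSuuueueeuue⇒euueeueuuuuSuuuueueeuue⇒euueeueuuuuuuuuueueeuue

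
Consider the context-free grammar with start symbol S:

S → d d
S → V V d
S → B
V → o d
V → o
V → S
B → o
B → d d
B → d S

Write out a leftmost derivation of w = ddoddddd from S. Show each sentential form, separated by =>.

S => VVd   [S → V V d]
VVd => SVd   [V → S]
SVd => BVd   [S → B]
BVd => ddVd   [B → d d]
ddVd => ddSd   [V → S]
ddSd => ddVVdd   [S → V V d]
ddVVdd => ddodVdd   [V → o d]
ddodVdd => ddodSdd   [V → S]
ddodSdd => ddoddddd   [S → d d]

S=>VVd=>SVd=>BVd=>ddVd=>ddSd=>ddVVdd=>ddodVdd=>ddodSdd=>ddoddddd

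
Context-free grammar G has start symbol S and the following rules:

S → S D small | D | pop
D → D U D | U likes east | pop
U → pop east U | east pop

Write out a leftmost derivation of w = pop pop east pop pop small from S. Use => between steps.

S => S D small => pop D small => pop D U D small => pop pop U D small => pop pop east pop D small => pop pop east pop pop small

S => S D small   [S → S D small]
S D small => pop D small   [S → pop]
pop D small => pop D U D small   [D → D U D]
pop D U D small => pop pop U D small   [D → pop]
pop pop U D small => pop pop east pop D small   [U → east pop]
pop pop east pop D small => pop pop east pop pop small   [D → pop]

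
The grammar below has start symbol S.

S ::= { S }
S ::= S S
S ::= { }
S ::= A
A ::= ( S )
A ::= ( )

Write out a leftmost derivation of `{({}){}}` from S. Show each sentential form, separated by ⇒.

S ⇒ {S}   [S ::= { S }]
{S} ⇒ {SS}   [S ::= S S]
{SS} ⇒ {AS}   [S ::= A]
{AS} ⇒ {(S)S}   [A ::= ( S )]
{(S)S} ⇒ {({})S}   [S ::= { }]
{({})S} ⇒ {({}){}}   [S ::= { }]

S ⇒ {S} ⇒ {SS} ⇒ {AS} ⇒ {(S)S} ⇒ {({})S} ⇒ {({}){}}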